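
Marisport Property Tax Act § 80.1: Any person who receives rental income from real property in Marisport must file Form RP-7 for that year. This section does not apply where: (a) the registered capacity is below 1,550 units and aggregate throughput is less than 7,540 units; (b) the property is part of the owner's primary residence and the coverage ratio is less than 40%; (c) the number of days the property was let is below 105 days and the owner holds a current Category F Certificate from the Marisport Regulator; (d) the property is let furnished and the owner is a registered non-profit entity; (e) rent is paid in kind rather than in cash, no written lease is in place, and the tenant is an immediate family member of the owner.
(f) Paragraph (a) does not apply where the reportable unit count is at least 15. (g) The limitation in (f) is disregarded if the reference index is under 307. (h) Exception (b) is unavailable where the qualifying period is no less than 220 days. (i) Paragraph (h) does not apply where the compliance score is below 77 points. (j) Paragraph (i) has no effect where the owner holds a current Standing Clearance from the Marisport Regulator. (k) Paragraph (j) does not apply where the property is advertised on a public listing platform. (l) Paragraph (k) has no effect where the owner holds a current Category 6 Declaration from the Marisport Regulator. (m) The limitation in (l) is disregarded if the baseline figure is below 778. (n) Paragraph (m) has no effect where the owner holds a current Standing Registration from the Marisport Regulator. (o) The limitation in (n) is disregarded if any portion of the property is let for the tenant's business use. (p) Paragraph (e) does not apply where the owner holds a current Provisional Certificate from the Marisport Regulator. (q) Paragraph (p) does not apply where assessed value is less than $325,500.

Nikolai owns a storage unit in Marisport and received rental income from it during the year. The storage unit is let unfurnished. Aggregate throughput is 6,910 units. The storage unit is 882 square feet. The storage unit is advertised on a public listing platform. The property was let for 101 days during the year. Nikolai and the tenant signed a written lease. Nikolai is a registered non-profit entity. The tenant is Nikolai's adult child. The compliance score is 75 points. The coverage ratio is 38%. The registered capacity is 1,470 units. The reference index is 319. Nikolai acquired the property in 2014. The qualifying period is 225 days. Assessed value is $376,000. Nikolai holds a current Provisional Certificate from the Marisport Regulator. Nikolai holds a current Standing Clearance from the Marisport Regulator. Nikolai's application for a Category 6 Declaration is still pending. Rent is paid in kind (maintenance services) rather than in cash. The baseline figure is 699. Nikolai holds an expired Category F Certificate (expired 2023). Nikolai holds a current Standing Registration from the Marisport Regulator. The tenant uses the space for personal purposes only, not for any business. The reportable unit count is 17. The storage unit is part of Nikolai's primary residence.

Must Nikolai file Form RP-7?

No — exception (b) applies; Nikolai is not required to file Form RP-7.

Exception (a)'s conditions are all satisfied: the registered capacity is 1,470 units, below the 1,550 units limit; aggregate throughput is 6,910 units, less than the 7,540 units limit. However, paragraphs (f)–(g) must be considered: (f) operates against (a): the reportable unit count is 17, meeting the 15 threshold. (g) is not engaged (the reference index is 319, not under 307), so (f) stands. (a) is therefore removed.
All of (b)'s requirements are met (the storage unit is part of the primary residence; the coverage ratio is 38%, less than the 40% limit). Considering the limiting provisions: (h) would limit (b) — the qualifying period is 225 days, meeting the 220 days threshold — but (i) sets (h) aside: (i) applies — the compliance score is 75 points, below the 77 points limit. (j) would limit (i) — a current Standing Clearance is held — but (k) sets (j) aside: (k) operates against (j): the property is publicly advertised. (l) does not operate here (the Category 6 Declaration is not current), so (k) stands. Exception (b) stands.
Exception (c) fails — there is no Category F Certificate in force.
Exception (d) does not apply: the property is let unfurnished.
Exception (e) fails — a written lease is in place.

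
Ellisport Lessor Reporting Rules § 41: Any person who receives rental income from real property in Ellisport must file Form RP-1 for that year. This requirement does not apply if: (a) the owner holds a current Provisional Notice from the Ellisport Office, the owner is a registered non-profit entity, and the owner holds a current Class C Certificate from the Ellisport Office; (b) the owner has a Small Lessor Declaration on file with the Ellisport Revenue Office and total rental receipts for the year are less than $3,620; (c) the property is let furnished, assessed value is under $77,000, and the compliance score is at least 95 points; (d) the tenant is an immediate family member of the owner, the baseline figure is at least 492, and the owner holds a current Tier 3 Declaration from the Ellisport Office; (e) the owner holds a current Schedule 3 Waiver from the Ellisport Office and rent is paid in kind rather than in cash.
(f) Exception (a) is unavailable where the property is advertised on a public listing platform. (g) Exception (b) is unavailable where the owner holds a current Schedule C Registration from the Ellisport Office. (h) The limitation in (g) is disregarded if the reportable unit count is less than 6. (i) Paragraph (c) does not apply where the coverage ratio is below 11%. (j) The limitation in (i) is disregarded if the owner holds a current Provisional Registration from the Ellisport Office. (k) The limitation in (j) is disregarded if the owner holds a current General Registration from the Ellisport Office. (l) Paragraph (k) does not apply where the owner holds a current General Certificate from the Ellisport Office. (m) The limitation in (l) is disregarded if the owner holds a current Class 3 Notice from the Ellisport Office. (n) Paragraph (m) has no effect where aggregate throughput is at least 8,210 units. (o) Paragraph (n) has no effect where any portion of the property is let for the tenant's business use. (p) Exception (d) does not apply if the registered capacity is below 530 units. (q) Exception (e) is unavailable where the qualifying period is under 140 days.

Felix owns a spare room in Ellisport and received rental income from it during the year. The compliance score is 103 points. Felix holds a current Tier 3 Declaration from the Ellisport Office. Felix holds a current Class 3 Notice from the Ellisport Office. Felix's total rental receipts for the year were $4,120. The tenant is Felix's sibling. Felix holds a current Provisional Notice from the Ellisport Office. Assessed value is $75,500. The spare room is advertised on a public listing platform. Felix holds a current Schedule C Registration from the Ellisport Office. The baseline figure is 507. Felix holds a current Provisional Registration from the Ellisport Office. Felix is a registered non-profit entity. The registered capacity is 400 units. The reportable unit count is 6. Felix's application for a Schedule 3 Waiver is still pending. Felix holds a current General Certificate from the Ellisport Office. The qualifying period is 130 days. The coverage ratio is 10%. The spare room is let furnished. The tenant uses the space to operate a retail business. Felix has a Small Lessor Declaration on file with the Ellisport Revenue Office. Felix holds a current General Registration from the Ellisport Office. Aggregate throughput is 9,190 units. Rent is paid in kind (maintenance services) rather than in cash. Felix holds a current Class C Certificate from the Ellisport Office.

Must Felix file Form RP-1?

Exception (a): a current Provisional Notice is held; Felix is a registered non-profit; a current Class C Certificate is held — every condition holds. Turning to paragraph (f): (f) operates against (a): the property is publicly advertised. Exception (a) does not apply.
Exception (b) does not apply: total rental receipts for the year are $4,120, not less than $3,620.
Exception (c): the property is let furnished; assessed value is $75,500, under the $77,000 limit; the compliance score is 103 points, meeting the 95 points threshold — every condition holds. But: (i) is engaged — the coverage ratio is 10%, below the 11% limit. (j) operates (a current Provisional Registration is held), but is displaced by (k): (k) operates against (j): a current General Registration is held. (l) would limit (k) — a current General Certificate is held — but (m) sets (l) aside: (m) operates — a current Class 3 Notice is held. (n) is engaged (aggregate throughput is 9,190 units, meeting the 8,210 units threshold), but is itself disapplied by (o): (o) operates against (n): the space is let for business use. So (c) is unavailable.
Exception (d)'s conditions are all satisfied: the tenant is an immediate family member; the baseline figure is 507, meeting the 492 threshold; a current Tier 3 Declaration is held. However, paragraph (p) must be considered: (p) is engaged — the registered capacity is 400 units, below the 530 units limit. So (d) is unavailable.
Exception (e) requires that the owner holds a current Schedule 3 Waiver from the Ellisport Office; but no current Schedule 3 Waiver is held, so (e) is unavailable.
No exception displaces § 41.

Yes — Felix must file Form RP-1.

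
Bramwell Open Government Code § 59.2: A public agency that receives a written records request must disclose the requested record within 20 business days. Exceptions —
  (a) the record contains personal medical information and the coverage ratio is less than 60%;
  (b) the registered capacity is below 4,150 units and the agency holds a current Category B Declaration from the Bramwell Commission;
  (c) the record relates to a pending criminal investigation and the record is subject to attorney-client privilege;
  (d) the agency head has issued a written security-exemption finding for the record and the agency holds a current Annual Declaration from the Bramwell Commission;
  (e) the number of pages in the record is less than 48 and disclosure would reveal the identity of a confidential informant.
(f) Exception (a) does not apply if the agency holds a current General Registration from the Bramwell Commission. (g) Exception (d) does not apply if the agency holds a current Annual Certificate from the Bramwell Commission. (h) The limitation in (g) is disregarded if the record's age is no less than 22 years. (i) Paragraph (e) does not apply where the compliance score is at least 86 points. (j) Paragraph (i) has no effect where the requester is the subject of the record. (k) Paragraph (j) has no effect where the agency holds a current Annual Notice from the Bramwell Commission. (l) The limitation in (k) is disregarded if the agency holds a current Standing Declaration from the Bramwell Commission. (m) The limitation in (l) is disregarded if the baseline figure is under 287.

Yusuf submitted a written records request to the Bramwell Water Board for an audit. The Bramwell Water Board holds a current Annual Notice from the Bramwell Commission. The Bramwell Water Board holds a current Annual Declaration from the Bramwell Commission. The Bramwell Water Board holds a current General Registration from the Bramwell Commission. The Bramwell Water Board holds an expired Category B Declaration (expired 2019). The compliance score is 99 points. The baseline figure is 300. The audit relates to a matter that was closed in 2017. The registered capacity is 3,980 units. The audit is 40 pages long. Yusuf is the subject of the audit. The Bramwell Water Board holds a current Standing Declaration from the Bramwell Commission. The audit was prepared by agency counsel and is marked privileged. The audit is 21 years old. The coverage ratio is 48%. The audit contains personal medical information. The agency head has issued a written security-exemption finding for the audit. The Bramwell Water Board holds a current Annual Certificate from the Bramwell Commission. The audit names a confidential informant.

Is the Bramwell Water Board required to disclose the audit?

All of (a)'s requirements are met (the audit contains personal medical information; the coverage ratio is 48%, less than the 60% limit). But: (f) is triggered — a current General Registration is held. So (a) is unavailable.
Exception (b) fails — no current Category B Declaration is held.
Exception (c) requires that the record relates to a pending criminal investigation; but the audit relates to a closed matter, so (c) is unavailable.
Exception (d): a written security-exemption finding has been issued; a current Annual Declaration is held — every condition holds. Turning to paragraphs (g)–(h): (g) operates against (d): a current Annual Certificate is held. (h), which would lift (g), is not triggered — the record's age is 21 years, short of 22 years. Exception (d) does not apply.
Exception (e) is satisfied on its face — the number of pages in the record is 40, less than the 48 limit; the audit names a confidential informant. Applying paragraphs (i)–(m): (i) would limit (e) — the compliance score is 99 points, meeting the 86 points threshold — but (j) sets (i) aside: (j) operates against (i): Yusuf is the subject of the audit. (k) would limit (j) — a current Annual Notice is held — but (l) sets (k) aside: (l) operates against (k): a current Standing Declaration is held. (m) is inapplicable (the baseline figure is 300, not under 287), so (l) stands. Exception (e) stands.

No — exception (e) applies; the Bramwell Water Board is not required to disclose the audit.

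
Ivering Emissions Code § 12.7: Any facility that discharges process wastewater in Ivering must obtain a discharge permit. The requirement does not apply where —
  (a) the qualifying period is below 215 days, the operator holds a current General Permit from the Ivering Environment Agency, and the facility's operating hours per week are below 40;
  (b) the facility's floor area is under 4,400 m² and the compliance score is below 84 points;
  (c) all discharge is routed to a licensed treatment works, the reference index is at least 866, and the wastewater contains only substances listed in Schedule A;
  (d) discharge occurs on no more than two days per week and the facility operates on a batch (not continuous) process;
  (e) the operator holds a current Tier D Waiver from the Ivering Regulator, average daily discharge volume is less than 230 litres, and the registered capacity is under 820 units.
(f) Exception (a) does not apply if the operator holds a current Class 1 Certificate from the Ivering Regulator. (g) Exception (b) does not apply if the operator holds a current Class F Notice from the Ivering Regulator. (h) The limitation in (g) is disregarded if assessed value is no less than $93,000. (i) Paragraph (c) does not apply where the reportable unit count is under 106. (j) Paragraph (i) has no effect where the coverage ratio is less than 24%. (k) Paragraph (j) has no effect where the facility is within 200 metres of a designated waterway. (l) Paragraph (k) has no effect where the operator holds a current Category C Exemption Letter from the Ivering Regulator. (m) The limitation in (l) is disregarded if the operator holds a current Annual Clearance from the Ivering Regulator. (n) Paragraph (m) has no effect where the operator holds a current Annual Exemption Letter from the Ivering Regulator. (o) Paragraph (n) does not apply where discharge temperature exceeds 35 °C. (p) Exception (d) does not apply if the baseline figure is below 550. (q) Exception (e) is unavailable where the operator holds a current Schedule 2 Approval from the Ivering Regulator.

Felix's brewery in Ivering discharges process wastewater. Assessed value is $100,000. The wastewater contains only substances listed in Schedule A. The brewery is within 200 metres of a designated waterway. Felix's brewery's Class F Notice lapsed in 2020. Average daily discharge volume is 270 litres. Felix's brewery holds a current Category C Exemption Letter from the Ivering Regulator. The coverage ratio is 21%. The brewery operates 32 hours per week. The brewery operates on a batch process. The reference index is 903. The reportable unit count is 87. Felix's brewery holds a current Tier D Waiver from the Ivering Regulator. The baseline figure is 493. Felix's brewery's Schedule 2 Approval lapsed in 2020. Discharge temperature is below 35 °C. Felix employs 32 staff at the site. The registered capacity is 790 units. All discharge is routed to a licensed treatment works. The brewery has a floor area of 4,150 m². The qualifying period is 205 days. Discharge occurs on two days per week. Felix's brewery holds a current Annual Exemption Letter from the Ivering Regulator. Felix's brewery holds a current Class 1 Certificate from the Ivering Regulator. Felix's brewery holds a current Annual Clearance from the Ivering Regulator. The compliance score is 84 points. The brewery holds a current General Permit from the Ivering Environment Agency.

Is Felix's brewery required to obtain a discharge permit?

Exception (a) is satisfied on its face — the qualifying period is 205 days, below the 215 days limit; a current General Permit is held; the facility's operating hours per week are 32, below the 40 limit. But: (f) operates — a current Class 1 Certificate is held. (a) is therefore removed.
Exception (b) fails — the compliance score is 84 points, not below 84 points.
Exception (c) is satisfied on its face — discharge is routed to a licensed treatment works; the reference index is 903, meeting the 866 threshold; the wastewater is Schedule-A-only. Applying paragraphs (i)–(o): (i) would limit (c) — the reportable unit count is 87, under the 106 limit — but (j) sets (i) aside: (j) is triggered — the coverage ratio is 21%, less than the 24% limit. (k) would limit (j) — the brewery is within 200 m of a designated waterway — but (l) sets (k) aside: (l) applies — a current Category C Exemption Letter is held. (m) applies (a current Annual Clearance is held), but is set aside by (n): (n) operates against (m): a current Annual Exemption Letter is held. (o) is not engaged (discharge temperature is below 35 °C), so (n) stands. Exception (c) stands.
Exception (d) is satisfied on its face — discharge occurs on no more than two days per week; the facility operates on a batch process. But: (p) applies — the baseline figure is 493, below the 550 limit. So (d) is unavailable.
Exception (e) requires that average daily discharge volume is less than 230 litres; but average daily discharge volume is 270 litres, not less than 230 litres, so (e) is unavailable.

No — exception (c) applies; Felix's brewery is not required to obtain a discharge permit.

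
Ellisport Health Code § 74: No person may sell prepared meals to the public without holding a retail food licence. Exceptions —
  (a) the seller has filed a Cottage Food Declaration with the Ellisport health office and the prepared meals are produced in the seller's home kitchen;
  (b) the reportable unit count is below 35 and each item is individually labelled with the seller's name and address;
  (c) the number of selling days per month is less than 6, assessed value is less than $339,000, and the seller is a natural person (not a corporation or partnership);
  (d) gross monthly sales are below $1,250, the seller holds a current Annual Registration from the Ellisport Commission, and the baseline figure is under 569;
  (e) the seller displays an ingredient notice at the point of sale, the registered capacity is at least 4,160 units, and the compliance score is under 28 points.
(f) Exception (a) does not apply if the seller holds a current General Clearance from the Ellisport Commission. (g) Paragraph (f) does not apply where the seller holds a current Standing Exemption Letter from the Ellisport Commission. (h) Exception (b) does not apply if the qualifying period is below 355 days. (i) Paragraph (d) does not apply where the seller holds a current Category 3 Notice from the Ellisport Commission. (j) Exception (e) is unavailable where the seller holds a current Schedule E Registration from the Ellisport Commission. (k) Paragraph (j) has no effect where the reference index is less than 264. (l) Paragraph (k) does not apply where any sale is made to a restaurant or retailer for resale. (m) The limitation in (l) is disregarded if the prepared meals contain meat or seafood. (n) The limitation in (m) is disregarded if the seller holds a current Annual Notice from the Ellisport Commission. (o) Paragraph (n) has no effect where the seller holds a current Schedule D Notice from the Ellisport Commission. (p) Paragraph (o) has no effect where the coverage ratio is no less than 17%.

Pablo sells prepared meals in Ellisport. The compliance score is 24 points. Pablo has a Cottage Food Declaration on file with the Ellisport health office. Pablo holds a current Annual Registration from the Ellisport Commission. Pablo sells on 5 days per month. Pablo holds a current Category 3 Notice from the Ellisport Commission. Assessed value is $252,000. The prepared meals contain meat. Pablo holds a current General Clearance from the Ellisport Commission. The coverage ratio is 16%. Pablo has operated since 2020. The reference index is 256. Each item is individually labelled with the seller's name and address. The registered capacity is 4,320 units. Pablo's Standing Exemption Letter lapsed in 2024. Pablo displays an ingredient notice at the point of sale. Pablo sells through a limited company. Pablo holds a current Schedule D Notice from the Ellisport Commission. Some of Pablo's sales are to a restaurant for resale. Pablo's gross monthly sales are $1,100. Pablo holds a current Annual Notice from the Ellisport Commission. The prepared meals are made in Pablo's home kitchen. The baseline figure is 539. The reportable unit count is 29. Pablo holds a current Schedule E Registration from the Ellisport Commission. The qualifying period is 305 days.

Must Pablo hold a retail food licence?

Exception (a): a Cottage Food Declaration is on file; the prepared meals are home-kitchen produced — every condition holds. However, paragraphs (f)–(g) must be considered: (f) applies — a current General Clearance is held. (g) is not triggered (there is no Standing Exemption Letter in force), so (f) stands. So (a) is unavailable.
All of (b)'s requirements are met (the reportable unit count is 29, below the 35 limit; items are individually labelled). Turning to paragraph (h): (h) operates against (b): the qualifying period is 305 days, below the 355 days limit. Exception (b) does not apply.
Exception (c) fails — the seller operates through a limited company.
All of (d)'s requirements are met (gross monthly sales are $1,100, below the $1,250 limit; a current Annual Registration is held; the baseline figure is 539, under the 569 limit). But: (i) operates — a current Category 3 Notice is held. (d) is therefore removed.
Exception (e) is satisfied on its face — an ingredient notice is displayed; the registered capacity is 4,320 units, meeting the 4,160 units threshold; the compliance score is 24 points, under the 28 points limit. Applying paragraphs (j)–(p): (j) would limit (e) — a current Schedule E Registration is held — but (k) sets (j) aside: (k) operates against (j): the reference index is 256, less than the 264 limit. (l) is triggered (some sales are to a restaurant for resale), but is displaced by (m): (m) operates against (l): the prepared meals contain meat. (n) would limit (m) — a current Annual Notice is held — but (o) sets (n) aside: (o) operates against (n): a current Schedule D Notice is held. (p), which would lift (o), is not engaged — the coverage ratio is 16%, short of 17%. Exception (e) stands.

No — exception (e) applies; Pablo is not required to hold a retail food licence.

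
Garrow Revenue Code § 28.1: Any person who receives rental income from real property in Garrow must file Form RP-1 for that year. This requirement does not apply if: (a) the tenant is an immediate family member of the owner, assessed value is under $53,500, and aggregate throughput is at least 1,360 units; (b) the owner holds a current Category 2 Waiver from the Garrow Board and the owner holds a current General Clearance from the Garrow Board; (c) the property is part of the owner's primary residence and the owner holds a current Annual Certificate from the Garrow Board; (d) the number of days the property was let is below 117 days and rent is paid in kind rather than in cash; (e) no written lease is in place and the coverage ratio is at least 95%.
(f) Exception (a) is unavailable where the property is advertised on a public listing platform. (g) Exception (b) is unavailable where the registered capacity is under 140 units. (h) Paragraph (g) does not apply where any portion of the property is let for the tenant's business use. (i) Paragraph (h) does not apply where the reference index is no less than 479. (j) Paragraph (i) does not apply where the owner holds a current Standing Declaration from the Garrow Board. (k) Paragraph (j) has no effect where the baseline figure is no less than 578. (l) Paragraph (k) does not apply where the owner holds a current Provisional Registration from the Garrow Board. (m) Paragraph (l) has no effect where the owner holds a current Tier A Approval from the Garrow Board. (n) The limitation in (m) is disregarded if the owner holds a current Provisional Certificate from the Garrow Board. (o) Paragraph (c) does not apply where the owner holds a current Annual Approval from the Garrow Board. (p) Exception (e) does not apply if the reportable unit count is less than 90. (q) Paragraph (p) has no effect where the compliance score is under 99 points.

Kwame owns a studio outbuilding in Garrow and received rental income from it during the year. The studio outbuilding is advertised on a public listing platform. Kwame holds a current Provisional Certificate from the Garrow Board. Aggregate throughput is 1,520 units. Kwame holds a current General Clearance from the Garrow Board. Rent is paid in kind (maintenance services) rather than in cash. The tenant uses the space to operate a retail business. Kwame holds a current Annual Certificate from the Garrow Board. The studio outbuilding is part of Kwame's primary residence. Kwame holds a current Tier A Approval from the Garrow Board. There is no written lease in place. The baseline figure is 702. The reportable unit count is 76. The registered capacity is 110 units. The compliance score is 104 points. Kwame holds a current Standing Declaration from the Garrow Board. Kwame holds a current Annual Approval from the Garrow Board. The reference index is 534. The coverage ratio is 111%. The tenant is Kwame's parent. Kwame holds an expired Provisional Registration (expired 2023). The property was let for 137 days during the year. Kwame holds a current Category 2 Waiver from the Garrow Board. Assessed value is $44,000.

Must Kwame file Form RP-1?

Exception (a): the tenant is an immediate family member; assessed value is $44,000, under the $53,500 limit; aggregate throughput is 1,520 units, meeting the 1,360 units threshold — every condition holds. Turning to paragraph (f): (f) operates against (a): the property is publicly advertised. So (a) is unavailable.
Exception (b)'s conditions are all satisfied: a current Category 2 Waiver is held; a current General Clearance is held. But: (g) operates against (b): the registered capacity is 110 units, under the 140 units limit. (h) would limit (g) — the space is let for business use — but (i) sets (h) aside: (i) applies — the reference index is 534, meeting the 479 threshold. (j) is triggered (a current Standing Declaration is held), but is set aside by (k): (k) operates against (j): the baseline figure is 702, meeting the 578 threshold. (l) is not triggered (no current Provisional Registration is held), so (k) stands. So (b) is unavailable.
Exception (c) is satisfied on its face — the studio outbuilding is part of the primary residence; a current Annual Certificate is held. But: (o) operates against (c): a current Annual Approval is held. (c) is therefore removed.
Exception (d) fails — the number of days the property was let is 137 days, not below 117 days.
All of (e)'s requirements are met (there is no written lease; the coverage ratio is 111%, meeting the 95% threshold). But: (p) applies — the reportable unit count is 76, less than the 90 limit. (q), which would lift (p), is inapplicable — the compliance score is 104 points, not under 99 points. So (e) is unavailable.
None of the exceptions is available; § 28.1 applies in full.

Yes — Kwame must file Form RP-1.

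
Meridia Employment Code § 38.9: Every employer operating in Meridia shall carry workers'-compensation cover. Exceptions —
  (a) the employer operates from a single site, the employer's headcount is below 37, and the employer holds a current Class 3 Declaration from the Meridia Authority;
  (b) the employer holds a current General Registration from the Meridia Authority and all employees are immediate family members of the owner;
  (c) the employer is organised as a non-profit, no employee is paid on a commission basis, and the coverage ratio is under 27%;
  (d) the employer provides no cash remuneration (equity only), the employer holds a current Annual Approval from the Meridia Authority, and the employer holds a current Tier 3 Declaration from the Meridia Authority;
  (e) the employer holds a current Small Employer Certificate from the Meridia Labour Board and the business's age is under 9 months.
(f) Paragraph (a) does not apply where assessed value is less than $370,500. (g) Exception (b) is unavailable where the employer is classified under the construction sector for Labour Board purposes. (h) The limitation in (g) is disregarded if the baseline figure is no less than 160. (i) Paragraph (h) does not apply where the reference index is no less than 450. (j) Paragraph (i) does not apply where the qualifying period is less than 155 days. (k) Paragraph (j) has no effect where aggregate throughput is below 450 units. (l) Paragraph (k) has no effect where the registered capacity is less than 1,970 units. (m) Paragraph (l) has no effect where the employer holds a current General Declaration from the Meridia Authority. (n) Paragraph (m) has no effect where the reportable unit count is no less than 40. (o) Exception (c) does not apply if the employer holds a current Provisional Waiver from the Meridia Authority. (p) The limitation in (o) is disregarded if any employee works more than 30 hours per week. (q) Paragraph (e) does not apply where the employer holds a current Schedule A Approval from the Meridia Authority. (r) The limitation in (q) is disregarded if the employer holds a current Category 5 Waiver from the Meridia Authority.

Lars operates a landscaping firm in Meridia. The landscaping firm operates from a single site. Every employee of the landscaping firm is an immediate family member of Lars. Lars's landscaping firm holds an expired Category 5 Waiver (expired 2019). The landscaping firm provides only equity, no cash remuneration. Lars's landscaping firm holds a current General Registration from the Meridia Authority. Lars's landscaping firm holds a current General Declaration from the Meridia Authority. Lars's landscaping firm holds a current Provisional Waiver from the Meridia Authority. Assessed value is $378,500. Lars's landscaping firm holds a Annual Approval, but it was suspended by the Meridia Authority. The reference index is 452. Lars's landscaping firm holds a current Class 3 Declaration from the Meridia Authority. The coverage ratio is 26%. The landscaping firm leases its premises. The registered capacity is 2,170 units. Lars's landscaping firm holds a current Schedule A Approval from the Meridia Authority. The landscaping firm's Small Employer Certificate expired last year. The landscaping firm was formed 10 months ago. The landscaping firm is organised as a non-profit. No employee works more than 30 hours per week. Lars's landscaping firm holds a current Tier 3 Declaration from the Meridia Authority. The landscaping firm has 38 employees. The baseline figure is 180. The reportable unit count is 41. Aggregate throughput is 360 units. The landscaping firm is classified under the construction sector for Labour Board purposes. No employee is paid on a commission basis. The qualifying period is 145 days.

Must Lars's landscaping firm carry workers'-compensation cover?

Exception (a) fails — the employer's headcount is 38, not below 37.
Exception (b) is satisfied on its face — a current General Registration is held; every employee is an immediate family member. Turning to paragraphs (g)–(n): (g) operates — the landscaping firm is classified under the construction sector. (h) operates (the baseline figure is 180, meeting the 160 threshold), but is displaced by (i): (i) operates — the reference index is 452, meeting the 450 threshold. (j) would limit (i) — the qualifying period is 145 days, less than the 155 days limit — but (k) sets (j) aside: (k) operates against (j): aggregate throughput is 360 units, below the 450 units limit. (l) is not engaged (the registered capacity is 2,170 units, not less than 1,970 units), so (k) stands. Exception (b) does not apply.
Exception (c) is satisfied on its face — the employer is a non-profit; no employee is paid on commission; the coverage ratio is 26%, under the 27% limit. But: (o) applies — a current Provisional Waiver is held. (p) does not operate here (no employee exceeds 30 hours/week), so (o) stands. Exception (c) does not apply.
Exception (d) does not apply: the Annual Approval is not current.
Exception (e) does not apply: the Small Employer Certificate has expired.
No exception applies. The general rule governs.

Yes — Lars's landscaping firm must carry workers'-compensation cover.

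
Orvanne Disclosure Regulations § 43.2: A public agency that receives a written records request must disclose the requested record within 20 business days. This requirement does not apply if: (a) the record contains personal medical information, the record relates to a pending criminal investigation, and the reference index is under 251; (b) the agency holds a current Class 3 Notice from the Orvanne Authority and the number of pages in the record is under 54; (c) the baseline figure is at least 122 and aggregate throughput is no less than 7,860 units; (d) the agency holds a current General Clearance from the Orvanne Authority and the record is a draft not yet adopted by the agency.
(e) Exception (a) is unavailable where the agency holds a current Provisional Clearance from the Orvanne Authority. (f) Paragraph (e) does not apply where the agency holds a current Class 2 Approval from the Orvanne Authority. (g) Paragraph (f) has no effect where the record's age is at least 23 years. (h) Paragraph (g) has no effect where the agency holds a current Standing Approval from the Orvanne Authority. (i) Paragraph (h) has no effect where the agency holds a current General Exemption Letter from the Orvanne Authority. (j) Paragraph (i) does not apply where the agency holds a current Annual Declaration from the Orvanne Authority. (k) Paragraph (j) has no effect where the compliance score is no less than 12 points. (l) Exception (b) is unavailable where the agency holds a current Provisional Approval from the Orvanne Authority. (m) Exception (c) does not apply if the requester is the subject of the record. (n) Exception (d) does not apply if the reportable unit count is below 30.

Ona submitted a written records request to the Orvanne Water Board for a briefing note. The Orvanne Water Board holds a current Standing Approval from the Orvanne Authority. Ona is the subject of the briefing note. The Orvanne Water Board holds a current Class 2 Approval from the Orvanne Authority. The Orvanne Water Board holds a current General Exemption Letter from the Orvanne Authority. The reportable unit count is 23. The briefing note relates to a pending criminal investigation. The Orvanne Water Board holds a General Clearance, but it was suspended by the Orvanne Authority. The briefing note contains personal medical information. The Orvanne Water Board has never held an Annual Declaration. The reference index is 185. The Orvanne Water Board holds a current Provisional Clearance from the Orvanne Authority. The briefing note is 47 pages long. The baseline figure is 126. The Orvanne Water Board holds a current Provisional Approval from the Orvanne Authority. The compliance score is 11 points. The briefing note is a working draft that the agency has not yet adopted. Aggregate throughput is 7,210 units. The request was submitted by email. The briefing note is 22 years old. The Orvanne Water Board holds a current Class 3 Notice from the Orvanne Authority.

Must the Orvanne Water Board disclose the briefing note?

Exception (a): the briefing note contains personal medical information; the briefing note relates to a pending investigation; the reference index is 185, under the 251 limit — every condition holds. Under paragraphs (e)–(k): (e) is triggered (a current Provisional Clearance is held), but is overridden by (f): (f) operates against (e): a current Class 2 Approval is held. (g) is not engaged (the record's age is 22 years, short of 23 years), so (f) stands. Exception (a) stands.
All of (b)'s requirements are met (a current Class 3 Notice is held; the number of pages in the record is 47, under the 54 limit). However, paragraph (l) must be considered: (l) operates — a current Provisional Approval is held. Exception (b) does not apply.
Exception (c) requires that aggregate throughput is no less than 7,860 units; but aggregate throughput is 7,210 units, short of 7,860 units, so (c) is unavailable.
Exception (d) fails — no current General Clearance is held.

No — exception (a) applies; the Orvanne Water Board is not required to disclose the briefing note.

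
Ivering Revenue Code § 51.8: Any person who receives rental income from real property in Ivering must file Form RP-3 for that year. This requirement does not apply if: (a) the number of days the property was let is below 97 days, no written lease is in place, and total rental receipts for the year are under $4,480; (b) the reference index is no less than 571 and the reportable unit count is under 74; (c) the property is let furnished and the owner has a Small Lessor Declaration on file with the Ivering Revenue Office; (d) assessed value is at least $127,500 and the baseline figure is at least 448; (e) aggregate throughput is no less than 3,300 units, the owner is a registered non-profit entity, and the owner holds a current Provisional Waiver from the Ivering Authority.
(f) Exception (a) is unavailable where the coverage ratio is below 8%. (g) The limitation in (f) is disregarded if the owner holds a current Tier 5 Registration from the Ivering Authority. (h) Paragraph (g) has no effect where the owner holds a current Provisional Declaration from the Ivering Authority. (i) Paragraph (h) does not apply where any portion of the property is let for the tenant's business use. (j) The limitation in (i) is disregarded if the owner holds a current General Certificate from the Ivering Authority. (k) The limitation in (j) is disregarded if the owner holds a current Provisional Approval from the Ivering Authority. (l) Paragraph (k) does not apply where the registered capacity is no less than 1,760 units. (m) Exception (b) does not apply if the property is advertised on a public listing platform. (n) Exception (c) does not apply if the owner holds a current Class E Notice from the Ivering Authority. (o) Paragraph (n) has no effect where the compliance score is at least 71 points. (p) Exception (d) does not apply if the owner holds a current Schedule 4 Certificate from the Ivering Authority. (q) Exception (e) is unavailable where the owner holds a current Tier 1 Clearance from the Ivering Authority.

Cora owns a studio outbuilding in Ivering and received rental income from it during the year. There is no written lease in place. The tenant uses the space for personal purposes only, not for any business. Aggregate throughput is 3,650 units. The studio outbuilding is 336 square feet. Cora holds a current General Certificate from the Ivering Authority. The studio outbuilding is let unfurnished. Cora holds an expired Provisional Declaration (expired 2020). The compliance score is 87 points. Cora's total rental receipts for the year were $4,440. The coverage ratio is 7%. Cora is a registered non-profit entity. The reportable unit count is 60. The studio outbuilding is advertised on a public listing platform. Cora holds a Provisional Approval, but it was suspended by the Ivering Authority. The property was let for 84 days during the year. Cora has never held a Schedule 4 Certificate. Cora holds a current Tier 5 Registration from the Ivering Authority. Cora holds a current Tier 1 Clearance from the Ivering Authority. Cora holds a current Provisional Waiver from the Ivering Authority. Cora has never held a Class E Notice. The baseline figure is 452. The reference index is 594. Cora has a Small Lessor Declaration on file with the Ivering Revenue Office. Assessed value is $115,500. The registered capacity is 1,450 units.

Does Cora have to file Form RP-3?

No — exception (a) applies; Cora is not required to file Form RP-3.

Exception (a): the number of days the property was let is 84 days, below the 97 days limit; there is no written lease; total rental receipts for the year are $4,440, under the $4,480 limit — every condition holds. As to paragraphs (f)–(l): (f) is triggered (the coverage ratio is 7%, below the 8% limit), but is overridden by (g): (g) applies — a current Tier 5 Registration is held. (h), which would lift (g), does not operate here — no current Provisional Declaration is held. (a) remains available.
Exception (b)'s conditions are all satisfied: the reference index is 594, meeting the 571 threshold; the reportable unit count is 60, under the 74 limit. However, paragraph (m) must be considered: (m) operates against (b): the property is publicly advertised. Exception (b) does not apply.
Exception (c) fails — the property is let unfurnished.
Exception (d) requires that assessed value is at least $127,500; but assessed value is $115,500, short of $127,500, so (d) is unavailable.
Exception (e): aggregate throughput is 3,650 units, meeting the 3,300 units threshold; Cora is a registered non-profit; a current Provisional Waiver is held — every condition holds. However, paragraph (q) must be considered: (q) operates against (e): a current Tier 1 Clearance is held. Exception (e) does not apply.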